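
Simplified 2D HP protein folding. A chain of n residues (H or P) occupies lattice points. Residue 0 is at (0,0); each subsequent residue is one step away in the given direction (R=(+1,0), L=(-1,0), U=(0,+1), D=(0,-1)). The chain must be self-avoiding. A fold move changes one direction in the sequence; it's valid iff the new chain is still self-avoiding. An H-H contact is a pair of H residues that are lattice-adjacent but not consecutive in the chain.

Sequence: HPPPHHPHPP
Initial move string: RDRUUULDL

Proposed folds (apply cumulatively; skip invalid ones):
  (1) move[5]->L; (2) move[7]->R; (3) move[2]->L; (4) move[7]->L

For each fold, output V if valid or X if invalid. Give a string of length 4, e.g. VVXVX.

Answer: XXXV

Derivation:
Initial: RDRUUULDL -> [(0, 0), (1, 0), (1, -1), (2, -1), (2, 0), (2, 1), (2, 2), (1, 2), (1, 1), (0, 1)]
Fold 1: move[5]->L => RDRUULLDL INVALID (collision), skipped
Fold 2: move[7]->R => RDRUUULRL INVALID (collision), skipped
Fold 3: move[2]->L => RDLUUULDL INVALID (collision), skipped
Fold 4: move[7]->L => RDRUUULLL VALID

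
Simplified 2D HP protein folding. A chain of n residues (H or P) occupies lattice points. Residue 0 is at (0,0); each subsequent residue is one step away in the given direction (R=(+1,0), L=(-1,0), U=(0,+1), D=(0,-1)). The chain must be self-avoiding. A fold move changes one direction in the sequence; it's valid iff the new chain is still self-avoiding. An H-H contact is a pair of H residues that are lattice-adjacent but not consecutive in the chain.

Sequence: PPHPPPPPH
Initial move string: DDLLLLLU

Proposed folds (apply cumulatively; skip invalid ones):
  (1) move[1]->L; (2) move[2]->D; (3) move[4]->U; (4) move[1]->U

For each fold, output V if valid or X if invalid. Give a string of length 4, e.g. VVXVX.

Initial: DDLLLLLU -> [(0, 0), (0, -1), (0, -2), (-1, -2), (-2, -2), (-3, -2), (-4, -2), (-5, -2), (-5, -1)]
Fold 1: move[1]->L => DLLLLLLU VALID
Fold 2: move[2]->D => DLDLLLLU VALID
Fold 3: move[4]->U => DLDLULLU VALID
Fold 4: move[1]->U => DUDLULLU INVALID (collision), skipped

Answer: VVVX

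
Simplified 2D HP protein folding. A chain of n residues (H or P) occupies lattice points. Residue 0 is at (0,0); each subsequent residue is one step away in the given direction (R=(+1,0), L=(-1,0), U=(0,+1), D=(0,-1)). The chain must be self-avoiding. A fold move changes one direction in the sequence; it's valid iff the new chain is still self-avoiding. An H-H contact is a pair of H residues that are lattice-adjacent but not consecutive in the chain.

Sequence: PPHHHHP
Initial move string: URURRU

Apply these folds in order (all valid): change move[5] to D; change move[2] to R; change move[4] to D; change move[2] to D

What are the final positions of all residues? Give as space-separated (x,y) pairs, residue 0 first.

Answer: (0,0) (0,1) (1,1) (1,0) (2,0) (2,-1) (2,-2)

Derivation:
Initial moves: URURRU
Fold: move[5]->D => URURRD (positions: [(0, 0), (0, 1), (1, 1), (1, 2), (2, 2), (3, 2), (3, 1)])
Fold: move[2]->R => URRRRD (positions: [(0, 0), (0, 1), (1, 1), (2, 1), (3, 1), (4, 1), (4, 0)])
Fold: move[4]->D => URRRDD (positions: [(0, 0), (0, 1), (1, 1), (2, 1), (3, 1), (3, 0), (3, -1)])
Fold: move[2]->D => URDRDD (positions: [(0, 0), (0, 1), (1, 1), (1, 0), (2, 0), (2, -1), (2, -2)])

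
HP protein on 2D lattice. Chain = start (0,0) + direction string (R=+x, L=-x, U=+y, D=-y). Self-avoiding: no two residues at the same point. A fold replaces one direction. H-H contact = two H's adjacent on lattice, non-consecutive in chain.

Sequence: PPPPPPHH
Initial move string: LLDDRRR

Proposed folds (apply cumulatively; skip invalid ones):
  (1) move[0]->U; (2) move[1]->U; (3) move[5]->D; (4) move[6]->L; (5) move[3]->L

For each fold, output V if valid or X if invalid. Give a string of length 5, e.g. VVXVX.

Answer: VXVVX

Derivation:
Initial: LLDDRRR -> [(0, 0), (-1, 0), (-2, 0), (-2, -1), (-2, -2), (-1, -2), (0, -2), (1, -2)]
Fold 1: move[0]->U => ULDDRRR VALID
Fold 2: move[1]->U => UUDDRRR INVALID (collision), skipped
Fold 3: move[5]->D => ULDDRDR VALID
Fold 4: move[6]->L => ULDDRDL VALID
Fold 5: move[3]->L => ULDLRDL INVALID (collision), skipped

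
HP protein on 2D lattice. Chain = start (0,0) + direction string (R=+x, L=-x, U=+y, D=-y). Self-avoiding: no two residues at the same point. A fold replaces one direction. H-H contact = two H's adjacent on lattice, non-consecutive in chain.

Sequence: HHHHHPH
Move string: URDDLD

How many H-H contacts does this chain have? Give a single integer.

Answer: 1

Derivation:
Positions: [(0, 0), (0, 1), (1, 1), (1, 0), (1, -1), (0, -1), (0, -2)]
H-H contact: residue 0 @(0,0) - residue 3 @(1, 0)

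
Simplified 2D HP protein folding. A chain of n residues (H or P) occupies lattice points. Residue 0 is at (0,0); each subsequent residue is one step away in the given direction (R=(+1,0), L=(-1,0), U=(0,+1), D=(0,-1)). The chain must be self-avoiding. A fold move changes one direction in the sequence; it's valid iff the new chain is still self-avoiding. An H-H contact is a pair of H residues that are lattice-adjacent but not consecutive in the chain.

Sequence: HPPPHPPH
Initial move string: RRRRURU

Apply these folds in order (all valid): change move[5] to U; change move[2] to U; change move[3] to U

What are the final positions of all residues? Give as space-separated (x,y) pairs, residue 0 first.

Answer: (0,0) (1,0) (2,0) (2,1) (2,2) (2,3) (2,4) (2,5)

Derivation:
Initial moves: RRRRURU
Fold: move[5]->U => RRRRUUU (positions: [(0, 0), (1, 0), (2, 0), (3, 0), (4, 0), (4, 1), (4, 2), (4, 3)])
Fold: move[2]->U => RRURUUU (positions: [(0, 0), (1, 0), (2, 0), (2, 1), (3, 1), (3, 2), (3, 3), (3, 4)])
Fold: move[3]->U => RRUUUUU (positions: [(0, 0), (1, 0), (2, 0), (2, 1), (2, 2), (2, 3), (2, 4), (2, 5)])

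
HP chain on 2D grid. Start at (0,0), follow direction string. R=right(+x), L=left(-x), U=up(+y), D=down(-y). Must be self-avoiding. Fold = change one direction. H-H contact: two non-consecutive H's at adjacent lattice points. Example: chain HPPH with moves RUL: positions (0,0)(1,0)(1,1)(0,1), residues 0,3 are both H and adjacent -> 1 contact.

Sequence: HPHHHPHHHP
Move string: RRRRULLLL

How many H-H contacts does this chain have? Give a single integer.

Positions: [(0, 0), (1, 0), (2, 0), (3, 0), (4, 0), (4, 1), (3, 1), (2, 1), (1, 1), (0, 1)]
H-H contact: residue 2 @(2,0) - residue 7 @(2, 1)
H-H contact: residue 3 @(3,0) - residue 6 @(3, 1)

Answer: 2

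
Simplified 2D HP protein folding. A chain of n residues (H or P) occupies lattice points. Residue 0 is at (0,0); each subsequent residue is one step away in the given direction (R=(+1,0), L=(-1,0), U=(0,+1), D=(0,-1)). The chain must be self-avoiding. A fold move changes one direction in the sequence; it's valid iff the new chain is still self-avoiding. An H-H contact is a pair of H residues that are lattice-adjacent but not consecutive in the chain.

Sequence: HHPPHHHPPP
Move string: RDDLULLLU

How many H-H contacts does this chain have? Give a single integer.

Positions: [(0, 0), (1, 0), (1, -1), (1, -2), (0, -2), (0, -1), (-1, -1), (-2, -1), (-3, -1), (-3, 0)]
H-H contact: residue 0 @(0,0) - residue 5 @(0, -1)

Answer: 1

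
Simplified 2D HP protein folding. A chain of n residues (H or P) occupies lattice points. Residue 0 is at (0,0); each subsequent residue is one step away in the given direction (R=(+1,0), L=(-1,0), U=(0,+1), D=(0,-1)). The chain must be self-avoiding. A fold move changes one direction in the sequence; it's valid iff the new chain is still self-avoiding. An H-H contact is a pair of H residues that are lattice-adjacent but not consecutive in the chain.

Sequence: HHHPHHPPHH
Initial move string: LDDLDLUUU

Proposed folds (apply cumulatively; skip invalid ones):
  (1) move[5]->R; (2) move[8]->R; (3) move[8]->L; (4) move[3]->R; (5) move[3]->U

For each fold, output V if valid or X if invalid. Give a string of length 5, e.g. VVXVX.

Answer: XVVXX

Derivation:
Initial: LDDLDLUUU -> [(0, 0), (-1, 0), (-1, -1), (-1, -2), (-2, -2), (-2, -3), (-3, -3), (-3, -2), (-3, -1), (-3, 0)]
Fold 1: move[5]->R => LDDLDRUUU INVALID (collision), skipped
Fold 2: move[8]->R => LDDLDLUUR VALID
Fold 3: move[8]->L => LDDLDLUUL VALID
Fold 4: move[3]->R => LDDRDLUUL INVALID (collision), skipped
Fold 5: move[3]->U => LDDUDLUUL INVALID (collision), skipped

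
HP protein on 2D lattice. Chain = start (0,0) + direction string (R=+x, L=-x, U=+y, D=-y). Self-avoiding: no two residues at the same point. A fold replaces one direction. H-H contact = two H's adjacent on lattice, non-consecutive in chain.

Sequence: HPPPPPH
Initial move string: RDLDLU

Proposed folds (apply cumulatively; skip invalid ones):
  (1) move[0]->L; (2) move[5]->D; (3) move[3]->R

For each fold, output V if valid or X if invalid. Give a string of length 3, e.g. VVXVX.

Initial: RDLDLU -> [(0, 0), (1, 0), (1, -1), (0, -1), (0, -2), (-1, -2), (-1, -1)]
Fold 1: move[0]->L => LDLDLU VALID
Fold 2: move[5]->D => LDLDLD VALID
Fold 3: move[3]->R => LDLRLD INVALID (collision), skipped

Answer: VVX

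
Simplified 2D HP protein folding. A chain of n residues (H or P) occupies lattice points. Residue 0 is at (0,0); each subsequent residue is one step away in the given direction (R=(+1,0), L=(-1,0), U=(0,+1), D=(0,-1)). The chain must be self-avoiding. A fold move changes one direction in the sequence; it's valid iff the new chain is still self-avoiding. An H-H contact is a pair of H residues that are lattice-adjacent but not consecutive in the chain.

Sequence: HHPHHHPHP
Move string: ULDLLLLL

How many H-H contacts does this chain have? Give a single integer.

Answer: 1

Derivation:
Positions: [(0, 0), (0, 1), (-1, 1), (-1, 0), (-2, 0), (-3, 0), (-4, 0), (-5, 0), (-6, 0)]
H-H contact: residue 0 @(0,0) - residue 3 @(-1, 0)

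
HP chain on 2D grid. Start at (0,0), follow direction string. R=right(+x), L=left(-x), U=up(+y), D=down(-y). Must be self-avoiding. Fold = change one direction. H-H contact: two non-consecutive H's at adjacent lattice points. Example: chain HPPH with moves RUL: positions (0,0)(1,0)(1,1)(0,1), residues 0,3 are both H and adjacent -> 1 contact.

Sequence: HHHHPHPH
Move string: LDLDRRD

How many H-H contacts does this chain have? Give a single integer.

Answer: 1

Derivation:
Positions: [(0, 0), (-1, 0), (-1, -1), (-2, -1), (-2, -2), (-1, -2), (0, -2), (0, -3)]
H-H contact: residue 2 @(-1,-1) - residue 5 @(-1, -2)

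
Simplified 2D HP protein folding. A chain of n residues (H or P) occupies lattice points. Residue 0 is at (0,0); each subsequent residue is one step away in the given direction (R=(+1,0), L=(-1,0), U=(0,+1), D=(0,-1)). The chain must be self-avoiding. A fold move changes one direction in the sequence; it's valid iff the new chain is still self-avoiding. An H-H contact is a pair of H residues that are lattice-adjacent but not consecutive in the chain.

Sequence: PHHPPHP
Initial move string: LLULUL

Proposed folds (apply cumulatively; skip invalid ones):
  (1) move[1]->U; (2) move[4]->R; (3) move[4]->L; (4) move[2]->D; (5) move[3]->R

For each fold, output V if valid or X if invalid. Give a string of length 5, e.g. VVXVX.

Answer: VXVXX

Derivation:
Initial: LLULUL -> [(0, 0), (-1, 0), (-2, 0), (-2, 1), (-3, 1), (-3, 2), (-4, 2)]
Fold 1: move[1]->U => LUULUL VALID
Fold 2: move[4]->R => LUULRL INVALID (collision), skipped
Fold 3: move[4]->L => LUULLL VALID
Fold 4: move[2]->D => LUDLLL INVALID (collision), skipped
Fold 5: move[3]->R => LUURLL INVALID (collision), skipped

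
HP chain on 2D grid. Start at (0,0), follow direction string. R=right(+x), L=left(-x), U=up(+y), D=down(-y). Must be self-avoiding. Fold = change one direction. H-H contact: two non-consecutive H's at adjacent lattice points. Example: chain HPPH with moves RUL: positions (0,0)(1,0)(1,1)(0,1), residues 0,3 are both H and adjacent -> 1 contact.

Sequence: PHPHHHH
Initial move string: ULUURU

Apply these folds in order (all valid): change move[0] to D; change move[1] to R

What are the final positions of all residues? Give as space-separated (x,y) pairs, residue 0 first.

Initial moves: ULUURU
Fold: move[0]->D => DLUURU (positions: [(0, 0), (0, -1), (-1, -1), (-1, 0), (-1, 1), (0, 1), (0, 2)])
Fold: move[1]->R => DRUURU (positions: [(0, 0), (0, -1), (1, -1), (1, 0), (1, 1), (2, 1), (2, 2)])

Answer: (0,0) (0,-1) (1,-1) (1,0) (1,1) (2,1) (2,2)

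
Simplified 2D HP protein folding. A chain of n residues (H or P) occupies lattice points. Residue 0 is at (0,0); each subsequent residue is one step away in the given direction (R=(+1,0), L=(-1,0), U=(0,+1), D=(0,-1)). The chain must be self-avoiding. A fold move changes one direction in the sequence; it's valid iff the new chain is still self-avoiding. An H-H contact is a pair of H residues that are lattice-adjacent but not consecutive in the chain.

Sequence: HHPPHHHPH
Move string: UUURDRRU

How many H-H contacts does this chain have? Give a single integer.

Positions: [(0, 0), (0, 1), (0, 2), (0, 3), (1, 3), (1, 2), (2, 2), (3, 2), (3, 3)]
No H-H contacts found.

Answer: 0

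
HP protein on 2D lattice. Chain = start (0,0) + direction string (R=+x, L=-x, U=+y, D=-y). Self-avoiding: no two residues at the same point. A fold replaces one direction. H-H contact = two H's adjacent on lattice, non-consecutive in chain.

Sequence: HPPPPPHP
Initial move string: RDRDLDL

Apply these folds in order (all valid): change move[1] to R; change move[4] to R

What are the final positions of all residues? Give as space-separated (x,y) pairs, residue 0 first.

Initial moves: RDRDLDL
Fold: move[1]->R => RRRDLDL (positions: [(0, 0), (1, 0), (2, 0), (3, 0), (3, -1), (2, -1), (2, -2), (1, -2)])
Fold: move[4]->R => RRRDRDL (positions: [(0, 0), (1, 0), (2, 0), (3, 0), (3, -1), (4, -1), (4, -2), (3, -2)])

Answer: (0,0) (1,0) (2,0) (3,0) (3,-1) (4,-1) (4,-2) (3,-2)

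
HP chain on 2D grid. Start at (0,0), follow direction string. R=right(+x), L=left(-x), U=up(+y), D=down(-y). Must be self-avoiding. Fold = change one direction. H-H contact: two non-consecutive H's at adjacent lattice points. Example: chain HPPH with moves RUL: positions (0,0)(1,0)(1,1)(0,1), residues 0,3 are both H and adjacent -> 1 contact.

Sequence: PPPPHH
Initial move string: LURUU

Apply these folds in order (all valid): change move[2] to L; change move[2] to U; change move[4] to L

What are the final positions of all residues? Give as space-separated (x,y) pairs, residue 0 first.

Initial moves: LURUU
Fold: move[2]->L => LULUU (positions: [(0, 0), (-1, 0), (-1, 1), (-2, 1), (-2, 2), (-2, 3)])
Fold: move[2]->U => LUUUU (positions: [(0, 0), (-1, 0), (-1, 1), (-1, 2), (-1, 3), (-1, 4)])
Fold: move[4]->L => LUUUL (positions: [(0, 0), (-1, 0), (-1, 1), (-1, 2), (-1, 3), (-2, 3)])

Answer: (0,0) (-1,0) (-1,1) (-1,2) (-1,3) (-2,3)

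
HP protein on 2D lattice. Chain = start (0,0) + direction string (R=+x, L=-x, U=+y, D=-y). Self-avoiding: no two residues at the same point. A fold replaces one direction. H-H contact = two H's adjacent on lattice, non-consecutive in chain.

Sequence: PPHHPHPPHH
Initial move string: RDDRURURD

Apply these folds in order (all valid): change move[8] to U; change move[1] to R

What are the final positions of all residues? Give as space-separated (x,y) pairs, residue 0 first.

Answer: (0,0) (1,0) (2,0) (2,-1) (3,-1) (3,0) (4,0) (4,1) (5,1) (5,2)

Derivation:
Initial moves: RDDRURURD
Fold: move[8]->U => RDDRURURU (positions: [(0, 0), (1, 0), (1, -1), (1, -2), (2, -2), (2, -1), (3, -1), (3, 0), (4, 0), (4, 1)])
Fold: move[1]->R => RRDRURURU (positions: [(0, 0), (1, 0), (2, 0), (2, -1), (3, -1), (3, 0), (4, 0), (4, 1), (5, 1), (5, 2)])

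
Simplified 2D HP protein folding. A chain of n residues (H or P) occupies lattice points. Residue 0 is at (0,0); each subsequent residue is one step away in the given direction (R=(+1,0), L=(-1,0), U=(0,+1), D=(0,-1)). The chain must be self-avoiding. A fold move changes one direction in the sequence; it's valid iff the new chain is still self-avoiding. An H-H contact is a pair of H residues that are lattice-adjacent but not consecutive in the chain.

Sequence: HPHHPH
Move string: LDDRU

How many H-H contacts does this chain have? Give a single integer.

Positions: [(0, 0), (-1, 0), (-1, -1), (-1, -2), (0, -2), (0, -1)]
H-H contact: residue 0 @(0,0) - residue 5 @(0, -1)
H-H contact: residue 2 @(-1,-1) - residue 5 @(0, -1)

Answer: 2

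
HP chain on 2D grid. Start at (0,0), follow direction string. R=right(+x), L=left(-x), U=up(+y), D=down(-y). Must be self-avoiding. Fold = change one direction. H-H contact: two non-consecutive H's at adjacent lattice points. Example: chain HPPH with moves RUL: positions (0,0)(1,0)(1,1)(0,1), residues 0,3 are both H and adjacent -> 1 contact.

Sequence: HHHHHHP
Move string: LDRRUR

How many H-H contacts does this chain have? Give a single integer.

Positions: [(0, 0), (-1, 0), (-1, -1), (0, -1), (1, -1), (1, 0), (2, 0)]
H-H contact: residue 0 @(0,0) - residue 5 @(1, 0)
H-H contact: residue 0 @(0,0) - residue 3 @(0, -1)

Answer: 2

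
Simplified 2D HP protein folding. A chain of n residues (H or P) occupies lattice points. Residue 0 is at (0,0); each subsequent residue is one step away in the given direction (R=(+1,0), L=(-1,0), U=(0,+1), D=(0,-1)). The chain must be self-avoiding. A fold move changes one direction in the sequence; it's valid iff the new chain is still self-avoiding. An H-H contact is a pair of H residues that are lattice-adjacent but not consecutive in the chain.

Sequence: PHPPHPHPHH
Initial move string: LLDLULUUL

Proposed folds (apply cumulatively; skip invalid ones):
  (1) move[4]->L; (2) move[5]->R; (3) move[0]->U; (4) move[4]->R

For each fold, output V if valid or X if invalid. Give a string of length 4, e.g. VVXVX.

Answer: VXVX

Derivation:
Initial: LLDLULUUL -> [(0, 0), (-1, 0), (-2, 0), (-2, -1), (-3, -1), (-3, 0), (-4, 0), (-4, 1), (-4, 2), (-5, 2)]
Fold 1: move[4]->L => LLDLLLUUL VALID
Fold 2: move[5]->R => LLDLLRUUL INVALID (collision), skipped
Fold 3: move[0]->U => ULDLLLUUL VALID
Fold 4: move[4]->R => ULDLRLUUL INVALID (collision), skipped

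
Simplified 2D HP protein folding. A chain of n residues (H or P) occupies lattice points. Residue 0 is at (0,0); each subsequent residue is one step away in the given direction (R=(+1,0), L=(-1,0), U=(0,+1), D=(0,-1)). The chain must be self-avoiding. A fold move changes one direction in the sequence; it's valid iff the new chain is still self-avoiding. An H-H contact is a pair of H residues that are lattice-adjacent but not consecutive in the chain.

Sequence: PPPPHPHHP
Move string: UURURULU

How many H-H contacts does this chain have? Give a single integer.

Positions: [(0, 0), (0, 1), (0, 2), (1, 2), (1, 3), (2, 3), (2, 4), (1, 4), (1, 5)]
H-H contact: residue 4 @(1,3) - residue 7 @(1, 4)

Answer: 1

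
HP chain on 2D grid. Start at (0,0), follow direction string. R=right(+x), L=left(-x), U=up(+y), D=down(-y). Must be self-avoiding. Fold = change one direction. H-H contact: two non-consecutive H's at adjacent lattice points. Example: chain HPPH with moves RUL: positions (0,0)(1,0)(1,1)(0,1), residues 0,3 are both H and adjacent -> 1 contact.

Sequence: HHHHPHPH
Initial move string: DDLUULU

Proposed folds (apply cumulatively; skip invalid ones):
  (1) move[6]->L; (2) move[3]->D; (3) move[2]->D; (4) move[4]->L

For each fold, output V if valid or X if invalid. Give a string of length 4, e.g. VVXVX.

Initial: DDLUULU -> [(0, 0), (0, -1), (0, -2), (-1, -2), (-1, -1), (-1, 0), (-2, 0), (-2, 1)]
Fold 1: move[6]->L => DDLUULL VALID
Fold 2: move[3]->D => DDLDULL INVALID (collision), skipped
Fold 3: move[2]->D => DDDUULL INVALID (collision), skipped
Fold 4: move[4]->L => DDLULLL VALID

Answer: VXXV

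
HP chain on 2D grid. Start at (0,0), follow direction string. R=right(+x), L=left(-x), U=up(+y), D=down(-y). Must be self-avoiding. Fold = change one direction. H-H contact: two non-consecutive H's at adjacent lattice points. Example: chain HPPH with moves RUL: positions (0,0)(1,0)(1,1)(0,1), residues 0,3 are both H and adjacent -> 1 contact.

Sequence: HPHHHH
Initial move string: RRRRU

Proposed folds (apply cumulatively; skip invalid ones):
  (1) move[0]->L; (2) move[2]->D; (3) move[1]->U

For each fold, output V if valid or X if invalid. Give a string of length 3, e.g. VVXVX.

Initial: RRRRU -> [(0, 0), (1, 0), (2, 0), (3, 0), (4, 0), (4, 1)]
Fold 1: move[0]->L => LRRRU INVALID (collision), skipped
Fold 2: move[2]->D => RRDRU VALID
Fold 3: move[1]->U => RUDRU INVALID (collision), skipped

Answer: XVX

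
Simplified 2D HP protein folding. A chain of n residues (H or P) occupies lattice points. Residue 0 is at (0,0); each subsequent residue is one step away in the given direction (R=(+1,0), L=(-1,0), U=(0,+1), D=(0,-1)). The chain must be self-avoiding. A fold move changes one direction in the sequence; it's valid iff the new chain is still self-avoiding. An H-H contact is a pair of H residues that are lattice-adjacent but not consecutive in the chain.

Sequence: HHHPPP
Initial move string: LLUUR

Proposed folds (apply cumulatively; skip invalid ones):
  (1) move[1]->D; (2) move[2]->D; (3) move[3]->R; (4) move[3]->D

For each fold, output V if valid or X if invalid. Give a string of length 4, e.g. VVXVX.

Initial: LLUUR -> [(0, 0), (-1, 0), (-2, 0), (-2, 1), (-2, 2), (-1, 2)]
Fold 1: move[1]->D => LDUUR INVALID (collision), skipped
Fold 2: move[2]->D => LLDUR INVALID (collision), skipped
Fold 3: move[3]->R => LLURR VALID
Fold 4: move[3]->D => LLUDR INVALID (collision), skipped

Answer: XXVX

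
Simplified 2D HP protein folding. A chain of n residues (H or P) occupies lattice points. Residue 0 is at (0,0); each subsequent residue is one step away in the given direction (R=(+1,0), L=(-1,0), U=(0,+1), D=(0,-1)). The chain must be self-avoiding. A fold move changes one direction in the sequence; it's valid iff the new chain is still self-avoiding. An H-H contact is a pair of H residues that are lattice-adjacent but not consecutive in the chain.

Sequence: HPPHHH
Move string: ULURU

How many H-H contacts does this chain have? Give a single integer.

Answer: 0

Derivation:
Positions: [(0, 0), (0, 1), (-1, 1), (-1, 2), (0, 2), (0, 3)]
No H-H contacts found.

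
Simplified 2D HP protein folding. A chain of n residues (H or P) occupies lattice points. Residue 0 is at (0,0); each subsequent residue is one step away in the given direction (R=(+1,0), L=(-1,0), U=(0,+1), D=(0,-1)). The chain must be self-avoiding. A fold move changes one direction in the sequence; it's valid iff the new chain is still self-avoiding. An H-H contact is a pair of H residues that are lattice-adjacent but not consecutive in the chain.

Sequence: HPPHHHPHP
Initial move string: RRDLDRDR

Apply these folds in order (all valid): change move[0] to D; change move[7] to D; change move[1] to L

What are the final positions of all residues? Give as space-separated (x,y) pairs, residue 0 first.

Answer: (0,0) (0,-1) (-1,-1) (-1,-2) (-2,-2) (-2,-3) (-1,-3) (-1,-4) (-1,-5)

Derivation:
Initial moves: RRDLDRDR
Fold: move[0]->D => DRDLDRDR (positions: [(0, 0), (0, -1), (1, -1), (1, -2), (0, -2), (0, -3), (1, -3), (1, -4), (2, -4)])
Fold: move[7]->D => DRDLDRDD (positions: [(0, 0), (0, -1), (1, -1), (1, -2), (0, -2), (0, -3), (1, -3), (1, -4), (1, -5)])
Fold: move[1]->L => DLDLDRDD (positions: [(0, 0), (0, -1), (-1, -1), (-1, -2), (-2, -2), (-2, -3), (-1, -3), (-1, -4), (-1, -5)])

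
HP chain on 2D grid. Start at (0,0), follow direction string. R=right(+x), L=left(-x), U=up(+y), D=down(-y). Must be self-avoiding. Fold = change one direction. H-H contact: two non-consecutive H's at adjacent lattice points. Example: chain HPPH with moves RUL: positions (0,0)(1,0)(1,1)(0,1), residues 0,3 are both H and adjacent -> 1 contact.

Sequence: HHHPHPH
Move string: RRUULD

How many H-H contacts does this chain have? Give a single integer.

Positions: [(0, 0), (1, 0), (2, 0), (2, 1), (2, 2), (1, 2), (1, 1)]
H-H contact: residue 1 @(1,0) - residue 6 @(1, 1)

Answer: 1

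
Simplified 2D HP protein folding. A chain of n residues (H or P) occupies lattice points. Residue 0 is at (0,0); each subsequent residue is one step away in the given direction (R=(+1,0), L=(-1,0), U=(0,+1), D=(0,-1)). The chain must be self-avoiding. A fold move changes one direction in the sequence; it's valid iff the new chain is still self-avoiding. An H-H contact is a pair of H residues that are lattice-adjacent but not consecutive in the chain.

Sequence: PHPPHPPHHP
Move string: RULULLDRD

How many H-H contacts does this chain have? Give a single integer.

Positions: [(0, 0), (1, 0), (1, 1), (0, 1), (0, 2), (-1, 2), (-2, 2), (-2, 1), (-1, 1), (-1, 0)]
No H-H contacts found.

Answer: 0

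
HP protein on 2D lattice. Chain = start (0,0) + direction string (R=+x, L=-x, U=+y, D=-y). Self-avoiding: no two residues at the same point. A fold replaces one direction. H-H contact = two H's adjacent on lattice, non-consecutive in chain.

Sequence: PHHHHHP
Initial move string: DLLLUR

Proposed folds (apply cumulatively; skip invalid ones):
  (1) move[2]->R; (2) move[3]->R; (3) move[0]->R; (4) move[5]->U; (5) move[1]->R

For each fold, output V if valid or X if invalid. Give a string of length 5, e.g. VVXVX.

Answer: XXXVX

Derivation:
Initial: DLLLUR -> [(0, 0), (0, -1), (-1, -1), (-2, -1), (-3, -1), (-3, 0), (-2, 0)]
Fold 1: move[2]->R => DLRLUR INVALID (collision), skipped
Fold 2: move[3]->R => DLLRUR INVALID (collision), skipped
Fold 3: move[0]->R => RLLLUR INVALID (collision), skipped
Fold 4: move[5]->U => DLLLUU VALID
Fold 5: move[1]->R => DRLLUU INVALID (collision), skipped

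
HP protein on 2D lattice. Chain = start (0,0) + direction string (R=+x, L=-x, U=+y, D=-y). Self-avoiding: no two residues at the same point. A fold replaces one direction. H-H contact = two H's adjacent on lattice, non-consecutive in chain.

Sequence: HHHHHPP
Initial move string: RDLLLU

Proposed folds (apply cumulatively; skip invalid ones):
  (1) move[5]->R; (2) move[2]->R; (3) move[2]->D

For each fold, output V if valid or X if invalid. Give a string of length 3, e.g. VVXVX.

Initial: RDLLLU -> [(0, 0), (1, 0), (1, -1), (0, -1), (-1, -1), (-2, -1), (-2, 0)]
Fold 1: move[5]->R => RDLLLR INVALID (collision), skipped
Fold 2: move[2]->R => RDRLLU INVALID (collision), skipped
Fold 3: move[2]->D => RDDLLU VALID

Answer: XXV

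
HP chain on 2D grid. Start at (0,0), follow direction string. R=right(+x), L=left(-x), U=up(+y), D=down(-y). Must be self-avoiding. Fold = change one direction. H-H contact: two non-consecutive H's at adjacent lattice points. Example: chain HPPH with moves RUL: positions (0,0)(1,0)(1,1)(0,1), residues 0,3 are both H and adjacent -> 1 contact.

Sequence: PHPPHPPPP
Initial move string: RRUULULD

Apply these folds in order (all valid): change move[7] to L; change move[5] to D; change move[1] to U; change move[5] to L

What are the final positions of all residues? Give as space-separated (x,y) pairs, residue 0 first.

Answer: (0,0) (1,0) (1,1) (1,2) (1,3) (0,3) (-1,3) (-2,3) (-3,3)

Derivation:
Initial moves: RRUULULD
Fold: move[7]->L => RRUULULL (positions: [(0, 0), (1, 0), (2, 0), (2, 1), (2, 2), (1, 2), (1, 3), (0, 3), (-1, 3)])
Fold: move[5]->D => RRUULDLL (positions: [(0, 0), (1, 0), (2, 0), (2, 1), (2, 2), (1, 2), (1, 1), (0, 1), (-1, 1)])
Fold: move[1]->U => RUUULDLL (positions: [(0, 0), (1, 0), (1, 1), (1, 2), (1, 3), (0, 3), (0, 2), (-1, 2), (-2, 2)])
Fold: move[5]->L => RUUULLLL (positions: [(0, 0), (1, 0), (1, 1), (1, 2), (1, 3), (0, 3), (-1, 3), (-2, 3), (-3, 3)])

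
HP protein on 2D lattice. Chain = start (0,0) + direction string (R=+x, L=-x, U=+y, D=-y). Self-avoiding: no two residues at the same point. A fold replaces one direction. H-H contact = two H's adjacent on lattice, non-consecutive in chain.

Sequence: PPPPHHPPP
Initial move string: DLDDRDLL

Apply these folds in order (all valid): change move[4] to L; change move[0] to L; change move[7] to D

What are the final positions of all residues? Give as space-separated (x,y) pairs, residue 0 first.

Initial moves: DLDDRDLL
Fold: move[4]->L => DLDDLDLL (positions: [(0, 0), (0, -1), (-1, -1), (-1, -2), (-1, -3), (-2, -3), (-2, -4), (-3, -4), (-4, -4)])
Fold: move[0]->L => LLDDLDLL (positions: [(0, 0), (-1, 0), (-2, 0), (-2, -1), (-2, -2), (-3, -2), (-3, -3), (-4, -3), (-5, -3)])
Fold: move[7]->D => LLDDLDLD (positions: [(0, 0), (-1, 0), (-2, 0), (-2, -1), (-2, -2), (-3, -2), (-3, -3), (-4, -3), (-4, -4)])

Answer: (0,0) (-1,0) (-2,0) (-2,-1) (-2,-2) (-3,-2) (-3,-3) (-4,-3) (-4,-4)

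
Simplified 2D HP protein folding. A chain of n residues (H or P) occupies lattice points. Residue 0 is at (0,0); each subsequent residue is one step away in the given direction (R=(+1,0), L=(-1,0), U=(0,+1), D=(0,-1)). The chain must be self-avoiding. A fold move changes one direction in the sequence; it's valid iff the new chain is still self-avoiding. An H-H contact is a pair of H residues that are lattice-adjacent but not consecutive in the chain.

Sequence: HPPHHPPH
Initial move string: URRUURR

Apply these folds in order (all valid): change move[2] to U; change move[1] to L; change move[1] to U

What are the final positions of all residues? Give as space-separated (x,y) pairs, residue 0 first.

Initial moves: URRUURR
Fold: move[2]->U => URUUURR (positions: [(0, 0), (0, 1), (1, 1), (1, 2), (1, 3), (1, 4), (2, 4), (3, 4)])
Fold: move[1]->L => ULUUURR (positions: [(0, 0), (0, 1), (-1, 1), (-1, 2), (-1, 3), (-1, 4), (0, 4), (1, 4)])
Fold: move[1]->U => UUUUURR (positions: [(0, 0), (0, 1), (0, 2), (0, 3), (0, 4), (0, 5), (1, 5), (2, 5)])

Answer: (0,0) (0,1) (0,2) (0,3) (0,4) (0,5) (1,5) (2,5)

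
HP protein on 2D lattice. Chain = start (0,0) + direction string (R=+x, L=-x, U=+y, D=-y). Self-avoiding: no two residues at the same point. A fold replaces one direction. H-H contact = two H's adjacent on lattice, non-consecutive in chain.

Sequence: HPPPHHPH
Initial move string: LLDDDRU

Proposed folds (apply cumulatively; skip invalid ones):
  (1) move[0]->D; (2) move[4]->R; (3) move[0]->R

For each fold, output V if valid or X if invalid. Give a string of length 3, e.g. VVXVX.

Initial: LLDDDRU -> [(0, 0), (-1, 0), (-2, 0), (-2, -1), (-2, -2), (-2, -3), (-1, -3), (-1, -2)]
Fold 1: move[0]->D => DLDDDRU VALID
Fold 2: move[4]->R => DLDDRRU VALID
Fold 3: move[0]->R => RLDDRRU INVALID (collision), skipped

Answer: VVX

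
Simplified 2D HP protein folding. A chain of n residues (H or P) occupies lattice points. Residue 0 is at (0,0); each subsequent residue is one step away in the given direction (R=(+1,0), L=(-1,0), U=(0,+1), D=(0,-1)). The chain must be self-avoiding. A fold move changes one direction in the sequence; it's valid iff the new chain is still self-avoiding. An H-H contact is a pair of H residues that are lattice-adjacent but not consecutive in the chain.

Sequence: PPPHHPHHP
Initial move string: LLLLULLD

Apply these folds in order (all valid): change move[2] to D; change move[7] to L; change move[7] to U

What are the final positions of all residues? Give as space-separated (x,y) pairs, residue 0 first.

Answer: (0,0) (-1,0) (-2,0) (-2,-1) (-3,-1) (-3,0) (-4,0) (-5,0) (-5,1)

Derivation:
Initial moves: LLLLULLD
Fold: move[2]->D => LLDLULLD (positions: [(0, 0), (-1, 0), (-2, 0), (-2, -1), (-3, -1), (-3, 0), (-4, 0), (-5, 0), (-5, -1)])
Fold: move[7]->L => LLDLULLL (positions: [(0, 0), (-1, 0), (-2, 0), (-2, -1), (-3, -1), (-3, 0), (-4, 0), (-5, 0), (-6, 0)])
Fold: move[7]->U => LLDLULLU (positions: [(0, 0), (-1, 0), (-2, 0), (-2, -1), (-3, -1), (-3, 0), (-4, 0), (-5, 0), (-5, 1)])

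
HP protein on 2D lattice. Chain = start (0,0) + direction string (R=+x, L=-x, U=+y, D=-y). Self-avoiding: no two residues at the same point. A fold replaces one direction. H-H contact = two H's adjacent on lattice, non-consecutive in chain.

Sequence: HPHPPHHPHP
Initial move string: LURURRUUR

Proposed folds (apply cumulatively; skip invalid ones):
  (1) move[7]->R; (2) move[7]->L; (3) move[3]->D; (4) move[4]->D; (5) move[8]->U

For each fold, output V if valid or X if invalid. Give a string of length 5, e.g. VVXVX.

Initial: LURURRUUR -> [(0, 0), (-1, 0), (-1, 1), (0, 1), (0, 2), (1, 2), (2, 2), (2, 3), (2, 4), (3, 4)]
Fold 1: move[7]->R => LURURRURR VALID
Fold 2: move[7]->L => LURURRULR INVALID (collision), skipped
Fold 3: move[3]->D => LURDRRURR INVALID (collision), skipped
Fold 4: move[4]->D => LURUDRURR INVALID (collision), skipped
Fold 5: move[8]->U => LURURRURU VALID

Answer: VXXXV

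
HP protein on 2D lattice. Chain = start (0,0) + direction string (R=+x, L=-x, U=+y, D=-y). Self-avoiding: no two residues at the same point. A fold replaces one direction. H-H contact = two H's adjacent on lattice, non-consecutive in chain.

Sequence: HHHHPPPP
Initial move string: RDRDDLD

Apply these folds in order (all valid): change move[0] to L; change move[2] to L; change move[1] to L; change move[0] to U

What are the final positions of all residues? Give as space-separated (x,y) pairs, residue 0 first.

Answer: (0,0) (0,1) (-1,1) (-2,1) (-2,0) (-2,-1) (-3,-1) (-3,-2)

Derivation:
Initial moves: RDRDDLD
Fold: move[0]->L => LDRDDLD (positions: [(0, 0), (-1, 0), (-1, -1), (0, -1), (0, -2), (0, -3), (-1, -3), (-1, -4)])
Fold: move[2]->L => LDLDDLD (positions: [(0, 0), (-1, 0), (-1, -1), (-2, -1), (-2, -2), (-2, -3), (-3, -3), (-3, -4)])
Fold: move[1]->L => LLLDDLD (positions: [(0, 0), (-1, 0), (-2, 0), (-3, 0), (-3, -1), (-3, -2), (-4, -2), (-4, -3)])
Fold: move[0]->U => ULLDDLD (positions: [(0, 0), (0, 1), (-1, 1), (-2, 1), (-2, 0), (-2, -1), (-3, -1), (-3, -2)])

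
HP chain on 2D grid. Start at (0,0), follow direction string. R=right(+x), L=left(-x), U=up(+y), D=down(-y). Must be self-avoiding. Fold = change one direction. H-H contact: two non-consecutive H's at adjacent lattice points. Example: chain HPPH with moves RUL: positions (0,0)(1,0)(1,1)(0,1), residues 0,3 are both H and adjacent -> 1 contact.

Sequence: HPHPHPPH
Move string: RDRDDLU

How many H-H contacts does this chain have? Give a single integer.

Positions: [(0, 0), (1, 0), (1, -1), (2, -1), (2, -2), (2, -3), (1, -3), (1, -2)]
H-H contact: residue 2 @(1,-1) - residue 7 @(1, -2)
H-H contact: residue 4 @(2,-2) - residue 7 @(1, -2)

Answer: 2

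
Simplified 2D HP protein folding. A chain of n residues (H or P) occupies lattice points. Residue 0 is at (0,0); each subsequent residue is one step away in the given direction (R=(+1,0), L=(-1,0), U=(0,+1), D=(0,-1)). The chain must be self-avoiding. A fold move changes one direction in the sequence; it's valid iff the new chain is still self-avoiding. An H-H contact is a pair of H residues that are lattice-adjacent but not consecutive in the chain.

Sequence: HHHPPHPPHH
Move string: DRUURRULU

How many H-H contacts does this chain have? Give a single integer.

Answer: 1

Derivation:
Positions: [(0, 0), (0, -1), (1, -1), (1, 0), (1, 1), (2, 1), (3, 1), (3, 2), (2, 2), (2, 3)]
H-H contact: residue 5 @(2,1) - residue 8 @(2, 2)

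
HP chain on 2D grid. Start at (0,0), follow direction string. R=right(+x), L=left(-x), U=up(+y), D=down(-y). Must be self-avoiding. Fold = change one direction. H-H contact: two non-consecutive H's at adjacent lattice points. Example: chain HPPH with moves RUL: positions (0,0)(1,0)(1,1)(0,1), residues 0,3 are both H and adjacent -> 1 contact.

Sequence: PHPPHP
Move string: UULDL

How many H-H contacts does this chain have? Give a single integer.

Answer: 1

Derivation:
Positions: [(0, 0), (0, 1), (0, 2), (-1, 2), (-1, 1), (-2, 1)]
H-H contact: residue 1 @(0,1) - residue 4 @(-1, 1)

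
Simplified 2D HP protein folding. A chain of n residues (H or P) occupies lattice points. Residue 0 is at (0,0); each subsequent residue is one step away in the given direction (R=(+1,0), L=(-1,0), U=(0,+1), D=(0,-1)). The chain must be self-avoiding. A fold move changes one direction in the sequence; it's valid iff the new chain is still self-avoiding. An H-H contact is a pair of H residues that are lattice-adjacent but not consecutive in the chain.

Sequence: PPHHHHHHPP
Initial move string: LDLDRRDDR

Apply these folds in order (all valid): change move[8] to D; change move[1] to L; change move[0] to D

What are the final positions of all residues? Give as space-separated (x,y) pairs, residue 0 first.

Initial moves: LDLDRRDDR
Fold: move[8]->D => LDLDRRDDD (positions: [(0, 0), (-1, 0), (-1, -1), (-2, -1), (-2, -2), (-1, -2), (0, -2), (0, -3), (0, -4), (0, -5)])
Fold: move[1]->L => LLLDRRDDD (positions: [(0, 0), (-1, 0), (-2, 0), (-3, 0), (-3, -1), (-2, -1), (-1, -1), (-1, -2), (-1, -3), (-1, -4)])
Fold: move[0]->D => DLLDRRDDD (positions: [(0, 0), (0, -1), (-1, -1), (-2, -1), (-2, -2), (-1, -2), (0, -2), (0, -3), (0, -4), (0, -5)])

Answer: (0,0) (0,-1) (-1,-1) (-2,-1) (-2,-2) (-1,-2) (0,-2) (0,-3) (0,-4) (0,-5)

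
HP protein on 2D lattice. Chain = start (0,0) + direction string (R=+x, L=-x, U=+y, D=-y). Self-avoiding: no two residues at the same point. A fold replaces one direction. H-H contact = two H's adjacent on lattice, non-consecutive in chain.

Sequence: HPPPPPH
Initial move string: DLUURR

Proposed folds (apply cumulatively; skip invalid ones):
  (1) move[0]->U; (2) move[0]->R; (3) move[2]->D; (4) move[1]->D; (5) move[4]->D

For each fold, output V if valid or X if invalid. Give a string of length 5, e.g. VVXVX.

Answer: VXXXX

Derivation:
Initial: DLUURR -> [(0, 0), (0, -1), (-1, -1), (-1, 0), (-1, 1), (0, 1), (1, 1)]
Fold 1: move[0]->U => ULUURR VALID
Fold 2: move[0]->R => RLUURR INVALID (collision), skipped
Fold 3: move[2]->D => ULDURR INVALID (collision), skipped
Fold 4: move[1]->D => UDUURR INVALID (collision), skipped
Fold 5: move[4]->D => ULUUDR INVALID (collision), skipped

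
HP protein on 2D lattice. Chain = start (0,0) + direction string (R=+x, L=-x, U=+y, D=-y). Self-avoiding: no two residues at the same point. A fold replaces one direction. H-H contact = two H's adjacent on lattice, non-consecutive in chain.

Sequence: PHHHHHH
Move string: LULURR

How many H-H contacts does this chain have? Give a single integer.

Positions: [(0, 0), (-1, 0), (-1, 1), (-2, 1), (-2, 2), (-1, 2), (0, 2)]
H-H contact: residue 2 @(-1,1) - residue 5 @(-1, 2)

Answer: 1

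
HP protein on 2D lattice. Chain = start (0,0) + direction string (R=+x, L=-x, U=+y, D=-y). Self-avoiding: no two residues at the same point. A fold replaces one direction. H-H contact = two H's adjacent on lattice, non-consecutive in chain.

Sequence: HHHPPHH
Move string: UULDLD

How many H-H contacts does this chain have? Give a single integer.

Positions: [(0, 0), (0, 1), (0, 2), (-1, 2), (-1, 1), (-2, 1), (-2, 0)]
No H-H contacts found.

Answer: 0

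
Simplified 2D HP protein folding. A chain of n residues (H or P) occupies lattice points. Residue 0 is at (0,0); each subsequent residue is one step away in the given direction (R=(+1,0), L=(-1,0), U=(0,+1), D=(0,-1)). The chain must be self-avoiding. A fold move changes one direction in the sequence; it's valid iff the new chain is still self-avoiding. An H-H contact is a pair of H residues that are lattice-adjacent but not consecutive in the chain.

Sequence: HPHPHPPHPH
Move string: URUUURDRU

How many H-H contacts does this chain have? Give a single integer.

Answer: 1

Derivation:
Positions: [(0, 0), (0, 1), (1, 1), (1, 2), (1, 3), (1, 4), (2, 4), (2, 3), (3, 3), (3, 4)]
H-H contact: residue 4 @(1,3) - residue 7 @(2, 3)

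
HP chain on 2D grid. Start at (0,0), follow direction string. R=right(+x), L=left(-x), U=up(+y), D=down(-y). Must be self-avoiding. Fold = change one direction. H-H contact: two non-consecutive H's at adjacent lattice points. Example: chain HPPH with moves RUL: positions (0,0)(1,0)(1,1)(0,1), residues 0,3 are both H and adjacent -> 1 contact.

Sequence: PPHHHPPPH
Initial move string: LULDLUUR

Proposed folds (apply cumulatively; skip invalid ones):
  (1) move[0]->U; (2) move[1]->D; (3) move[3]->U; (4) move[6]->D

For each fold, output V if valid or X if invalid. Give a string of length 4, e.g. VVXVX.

Initial: LULDLUUR -> [(0, 0), (-1, 0), (-1, 1), (-2, 1), (-2, 0), (-3, 0), (-3, 1), (-3, 2), (-2, 2)]
Fold 1: move[0]->U => UULDLUUR VALID
Fold 2: move[1]->D => UDLDLUUR INVALID (collision), skipped
Fold 3: move[3]->U => UULULUUR VALID
Fold 4: move[6]->D => UULULUDR INVALID (collision), skipped

Answer: VXVX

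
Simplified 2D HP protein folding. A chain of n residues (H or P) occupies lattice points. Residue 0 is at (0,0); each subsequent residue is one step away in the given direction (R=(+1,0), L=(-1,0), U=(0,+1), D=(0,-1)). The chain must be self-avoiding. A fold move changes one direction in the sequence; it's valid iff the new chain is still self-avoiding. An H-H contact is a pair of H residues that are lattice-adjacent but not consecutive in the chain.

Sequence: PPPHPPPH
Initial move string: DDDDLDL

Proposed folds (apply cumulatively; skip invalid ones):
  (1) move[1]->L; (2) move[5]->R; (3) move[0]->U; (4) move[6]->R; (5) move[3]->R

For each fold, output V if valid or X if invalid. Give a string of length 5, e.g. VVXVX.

Initial: DDDDLDL -> [(0, 0), (0, -1), (0, -2), (0, -3), (0, -4), (-1, -4), (-1, -5), (-2, -5)]
Fold 1: move[1]->L => DLDDLDL VALID
Fold 2: move[5]->R => DLDDLRL INVALID (collision), skipped
Fold 3: move[0]->U => ULDDLDL VALID
Fold 4: move[6]->R => ULDDLDR VALID
Fold 5: move[3]->R => ULDRLDR INVALID (collision), skipped

Answer: VXVVX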